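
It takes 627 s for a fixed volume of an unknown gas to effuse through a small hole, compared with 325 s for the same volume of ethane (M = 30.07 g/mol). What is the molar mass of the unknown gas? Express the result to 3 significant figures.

By Graham's law, t_X/t_C₂H₆ = √(M_X/M_C₂H₆).
627/325 = 1.929 = √(M_X/30.07)
M_X = 30.07 × 1.929² = 30.07 × 3.722 = 112 g/mol

112 g/mol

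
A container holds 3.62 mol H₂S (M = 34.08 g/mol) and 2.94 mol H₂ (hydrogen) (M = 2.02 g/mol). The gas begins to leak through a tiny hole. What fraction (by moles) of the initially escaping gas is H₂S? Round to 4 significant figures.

The effusion rate of species i is ∝ p_i/√M_i ∝ n_i/√M_i.
x_H₂S(eff) = (n_H₂S/√M_H₂S) / (n_H₂S/√M_H₂S + n_H₂/√M_H₂)
= (3.62/√34.08) / (3.62/√34.08 + 2.94/√2.02) = 0.6201/(0.6201 + 2.069) = 0.2306.

0.2306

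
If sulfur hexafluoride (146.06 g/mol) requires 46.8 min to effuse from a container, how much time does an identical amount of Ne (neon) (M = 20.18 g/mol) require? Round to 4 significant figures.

17.40 min

Graham's law gives t_Ne/t_SF₆ = √(M_Ne/M_SF₆) = √(20.18/146.06) = √0.1382 = 0.3717.
So the time for Ne is 46.8 × 0.3717 = 17.40 min.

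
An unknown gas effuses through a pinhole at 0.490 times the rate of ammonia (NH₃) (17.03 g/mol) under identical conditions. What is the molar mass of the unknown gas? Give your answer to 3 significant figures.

Since effusion rate ∝ 1/√M, rate_X/rate_NH₃ = √(M_NH₃/M_X).
0.490 = √(17.03/M_X)
M_X = 17.03 / 0.490² = 17.03 / 0.2401 = 70.9 g/mol

70.9 g/mol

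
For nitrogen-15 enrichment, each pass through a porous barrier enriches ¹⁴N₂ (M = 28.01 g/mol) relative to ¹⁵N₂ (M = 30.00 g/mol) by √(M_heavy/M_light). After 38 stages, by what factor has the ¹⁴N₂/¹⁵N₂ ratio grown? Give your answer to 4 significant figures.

3.684

After 38 stages the ratio has grown by (√(30.00/28.01))^38 = (30.00/28.01)^(38/2).
= 1.07105^19 = 3.684.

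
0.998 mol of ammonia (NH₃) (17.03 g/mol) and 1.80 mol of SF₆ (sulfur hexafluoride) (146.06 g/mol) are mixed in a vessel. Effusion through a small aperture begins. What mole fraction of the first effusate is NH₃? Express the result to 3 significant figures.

Each component's effusion rate ∝ (its partial pressure)·(1/√M) ∝ n_i/√M_i.
x_NH₃(eff) = (n_NH₃/√M_NH₃) / (n_NH₃/√M_NH₃ + n_SF₆/√M_SF₆)
= (0.998/√17.03) / (0.998/√17.03 + 1.80/√146.06) = 0.2418/(0.2418 + 0.1489) = 0.619.

0.619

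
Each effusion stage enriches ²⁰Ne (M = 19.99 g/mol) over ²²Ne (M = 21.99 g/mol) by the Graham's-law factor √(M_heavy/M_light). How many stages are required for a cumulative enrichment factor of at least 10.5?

50

With α = √(21.99/19.99) per stage, ln α = ½ ln(1.10005) = 0.04768.
Need α^N ≥ 10.5 ⇒ N ≥ ln(10.5) / ln α = 2.351 / 0.04768 = 49.32.
Rounding up, N = 50 stages.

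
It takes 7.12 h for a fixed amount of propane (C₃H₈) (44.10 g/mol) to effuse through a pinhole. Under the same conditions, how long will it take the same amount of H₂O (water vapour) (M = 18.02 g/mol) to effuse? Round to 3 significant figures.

4.55 h

Graham's law gives t_H₂O/t_C₃H₈ = √(M_H₂O/M_C₃H₈) = √(18.02/44.10) = √0.4086 = 0.6392.
So the time for H₂O is 7.12 × 0.6392 = 4.55 h.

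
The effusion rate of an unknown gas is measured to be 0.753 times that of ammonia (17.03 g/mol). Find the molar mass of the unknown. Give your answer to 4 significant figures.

By Graham's law, rate_X/rate_NH₃ = √(M_NH₃/M_X).
0.753 = √(17.03/M_X)
M_X = 17.03 / 0.753² = 17.03 / 0.5670 = 30.03 g/mol

30.03 g/mol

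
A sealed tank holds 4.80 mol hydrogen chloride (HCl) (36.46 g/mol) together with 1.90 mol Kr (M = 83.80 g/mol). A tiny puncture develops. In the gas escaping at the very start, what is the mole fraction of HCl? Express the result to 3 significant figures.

Effusion rate of each component ∝ n_i/√M_i (partial pressure × 1/√M).
Mole fraction of HCl in the effusate = (n_HCl/√M_HCl) / (n_HCl/√M_HCl + n_Kr/√M_Kr)
= (4.80/√36.46) / (4.80/√36.46 + 1.90/√83.80) = 0.7949/(0.7949 + 0.2076) = 0.793.

0.793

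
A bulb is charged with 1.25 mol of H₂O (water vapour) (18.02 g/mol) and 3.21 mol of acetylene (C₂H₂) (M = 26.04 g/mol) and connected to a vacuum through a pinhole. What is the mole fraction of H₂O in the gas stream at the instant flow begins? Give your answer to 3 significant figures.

Effusion rate of each component ∝ n_i/√M_i (partial pressure × 1/√M).
x_H₂O(eff) = (n_H₂O/√M_H₂O) / (n_H₂O/√M_H₂O + n_C₂H₂/√M_C₂H₂)
= (1.25/√18.02) / (1.25/√18.02 + 3.21/√26.04) = 0.2945/(0.2945 + 0.6290) = 0.319.

0.319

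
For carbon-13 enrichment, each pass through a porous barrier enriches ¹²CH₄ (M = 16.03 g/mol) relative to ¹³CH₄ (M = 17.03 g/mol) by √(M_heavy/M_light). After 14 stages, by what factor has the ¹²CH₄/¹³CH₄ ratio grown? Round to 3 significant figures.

The single-stage factor is √(M_heavy/M_light), so 14 stages give [√(17.03/16.03)]^14 = (17.03/16.03)^(14/2).
= 1.06238^7 = 1.53.

1.53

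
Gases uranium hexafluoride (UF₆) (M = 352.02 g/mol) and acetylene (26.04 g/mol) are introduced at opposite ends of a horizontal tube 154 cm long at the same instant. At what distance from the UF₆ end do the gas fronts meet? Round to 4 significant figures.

Graham's law gives d_UF₆/d_C₂H₂ = rate_UF₆/rate_C₂H₂ = √(M_C₂H₂/M_UF₆) = √(26.04/352.02) = 0.2720.
With d_UF₆ + d_C₂H₂ = 154 cm, d_C₂H₂ = 154/(1 + 0.2720) = 121.1 cm.
d_UF₆ = 154 − 121.1 = 32.93 cm.

32.93 cm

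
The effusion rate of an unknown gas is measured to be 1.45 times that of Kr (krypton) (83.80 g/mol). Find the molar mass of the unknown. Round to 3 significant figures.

39.9 g/mol

By Graham's law, rate_X/rate_Kr = √(M_Kr/M_X).
1.45 = √(83.80/M_X)
M_X = 83.80 / 1.45² = 83.80 / 2.103 = 39.9 g/mol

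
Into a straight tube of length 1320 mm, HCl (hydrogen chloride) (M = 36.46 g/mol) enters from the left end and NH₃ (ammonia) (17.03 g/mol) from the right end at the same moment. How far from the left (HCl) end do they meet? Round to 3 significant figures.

Graham's law gives d_HCl/d_NH₃ = rate_HCl/rate_NH₃ = √(M_NH₃/M_HCl) = √(17.03/36.46) = 0.6834.
With d_HCl + d_NH₃ = 1320 mm, d_NH₃ = 1320/(1 + 0.6834) = 784.1 mm.
d_HCl = 1320 − 784.1 = 536 mm.

536 mm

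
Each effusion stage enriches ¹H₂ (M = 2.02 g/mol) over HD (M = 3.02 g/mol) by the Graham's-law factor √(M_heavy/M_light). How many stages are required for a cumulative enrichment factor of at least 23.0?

16

Per stage α = (3.02/2.02)^(1/2) = 1.49505^0.5, giving ln α = 0.2011.
Need α^N ≥ 23.0 ⇒ N ≥ ln(23.0) / ln α = 3.135 / 0.2011 = 15.59.
Minimum whole number of stages: N = 16.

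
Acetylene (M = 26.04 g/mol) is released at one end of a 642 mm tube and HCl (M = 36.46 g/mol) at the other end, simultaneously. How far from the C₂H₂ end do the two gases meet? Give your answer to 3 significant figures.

Graham's law gives d_C₂H₂/d_HCl = rate_C₂H₂/rate_HCl = √(M_HCl/M_C₂H₂) = √(36.46/26.04) = 1.183.
With d_C₂H₂ + d_HCl = 642 mm, d_HCl = 642/(1 + 1.183) = 294.1 mm.
d_C₂H₂ = 642 − 294.1 = 348 mm.

348 mm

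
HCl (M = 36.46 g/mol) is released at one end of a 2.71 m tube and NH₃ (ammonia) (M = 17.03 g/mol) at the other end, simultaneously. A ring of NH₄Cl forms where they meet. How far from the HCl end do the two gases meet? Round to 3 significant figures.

1.10 m

Graham's law gives d_HCl/d_NH₃ = rate_HCl/rate_NH₃ = √(M_NH₃/M_HCl) = √(17.03/36.46) = 0.6834.
With d_HCl + d_NH₃ = 2.71 m, d_NH₃ = 2.71/(1 + 0.6834) = 1.610 m.
d_HCl = 2.71 − 1.610 = 1.10 m.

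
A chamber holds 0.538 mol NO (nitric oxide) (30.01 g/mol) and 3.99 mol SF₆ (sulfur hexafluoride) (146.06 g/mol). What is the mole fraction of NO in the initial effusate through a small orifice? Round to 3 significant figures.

0.229

The effusion rate of species i is ∝ p_i/√M_i ∝ n_i/√M_i.
x_NO(eff) = (n_NO/√M_NO) / (n_NO/√M_NO + n_SF₆/√M_SF₆)
= (0.538/√30.01) / (0.538/√30.01 + 3.99/√146.06) = 0.09821/(0.09821 + 0.3301) = 0.229.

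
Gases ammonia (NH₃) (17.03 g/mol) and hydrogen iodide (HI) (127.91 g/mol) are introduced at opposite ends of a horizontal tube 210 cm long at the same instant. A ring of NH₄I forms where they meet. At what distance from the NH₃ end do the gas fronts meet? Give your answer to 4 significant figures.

Graham's law gives d_NH₃/d_HI = rate_NH₃/rate_HI = √(M_HI/M_NH₃) = √(127.91/17.03) = 2.741.
With d_NH₃ + d_HI = 210 cm, d_HI = 210/(1 + 2.741) = 56.14 cm.
d_NH₃ = 210 − 56.14 = 153.9 cm.

153.9 cm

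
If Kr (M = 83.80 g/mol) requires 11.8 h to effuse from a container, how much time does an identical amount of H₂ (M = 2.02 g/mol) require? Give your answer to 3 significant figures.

Graham's law gives t_H₂/t_Kr = √(M_H₂/M_Kr) = √(2.02/83.80) = √0.02411 = 0.1553.
So the time for H₂ is 11.8 × 0.1553 = 1.83 h.

1.83 h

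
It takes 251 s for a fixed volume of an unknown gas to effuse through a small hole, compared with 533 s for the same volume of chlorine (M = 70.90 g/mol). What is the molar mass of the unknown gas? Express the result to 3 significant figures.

From Graham's law, t_X/t_Cl₂ = √(M_X/M_Cl₂).
251/533 = 0.4709 = √(M_X/70.90)
M_X = 70.90 × 0.4709² = 70.90 × 0.2218 = 15.7 g/mol

15.7 g/mol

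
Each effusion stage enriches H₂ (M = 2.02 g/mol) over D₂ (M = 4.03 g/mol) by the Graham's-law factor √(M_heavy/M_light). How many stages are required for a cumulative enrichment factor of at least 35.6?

11

Per stage α = (4.03/2.02)^(1/2) = 1.99505^0.5, giving ln α = 0.3453.
Need α^N ≥ 35.6 ⇒ N ≥ ln(35.6) / ln α = 3.572 / 0.3453 = 10.34.
Minimum whole number of stages: N = 11.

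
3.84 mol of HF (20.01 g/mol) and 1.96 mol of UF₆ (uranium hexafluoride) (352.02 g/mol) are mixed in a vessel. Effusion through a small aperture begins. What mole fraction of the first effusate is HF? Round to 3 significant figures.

0.892

Rate_i ∝ x_i/√M_i (Graham's law weighted by mole fraction), so the effusate composition follows n_i/√M_i.
Mole fraction of HF in the effusate = (n_HF/√M_HF) / (n_HF/√M_HF + n_UF₆/√M_UF₆)
= (3.84/√20.01) / (3.84/√20.01 + 1.96/√352.02) = 0.8584/(0.8584 + 0.1045) = 0.892.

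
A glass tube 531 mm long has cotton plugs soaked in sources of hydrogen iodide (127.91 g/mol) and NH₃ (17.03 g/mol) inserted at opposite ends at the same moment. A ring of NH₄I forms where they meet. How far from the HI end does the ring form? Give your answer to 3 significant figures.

142 mm

Distances travelled in equal time are proportional to diffusion rates, so d_HI/d_NH₃ = √(M_NH₃/M_HI) = √(17.03/127.91) = 0.3649.
With d_HI + d_NH₃ = 531 mm, d_NH₃ = 531/(1 + 0.3649) = 389.0 mm.
d_HI = 531 − 389.0 = 142 mm.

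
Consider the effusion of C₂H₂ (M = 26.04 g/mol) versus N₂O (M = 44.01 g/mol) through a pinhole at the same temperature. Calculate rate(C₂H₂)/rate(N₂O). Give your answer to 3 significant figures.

1.30

Graham's law gives rate_C₂H₂/rate_N₂O = √(M_N₂O/M_C₂H₂) = √(44.01/26.04) = √1.690 = 1.30.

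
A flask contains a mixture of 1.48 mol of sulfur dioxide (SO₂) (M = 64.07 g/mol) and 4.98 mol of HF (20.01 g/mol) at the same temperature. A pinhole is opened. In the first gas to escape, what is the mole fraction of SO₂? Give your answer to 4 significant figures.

0.1424

Rate_i ∝ x_i/√M_i (Graham's law weighted by mole fraction), so the effusate composition follows n_i/√M_i.
x_SO₂(eff) = (n_SO₂/√M_SO₂) / (n_SO₂/√M_SO₂ + n_HF/√M_HF)
= (1.48/√64.07) / (1.48/√64.07 + 4.98/√20.01) = 0.1849/(0.1849 + 1.113) = 0.1424.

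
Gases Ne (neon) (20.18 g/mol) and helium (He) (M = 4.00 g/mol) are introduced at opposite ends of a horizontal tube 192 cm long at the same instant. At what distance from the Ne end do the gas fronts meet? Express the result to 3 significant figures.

Distances travelled in equal time are proportional to diffusion rates, so d_Ne/d_He = √(M_He/M_Ne) = √(4.00/20.18) = 0.4452.
With d_Ne + d_He = 192 cm, d_He = 192/(1 + 0.4452) = 132.9 cm.
d_Ne = 192 − 132.9 = 59.1 cm.

59.1 cm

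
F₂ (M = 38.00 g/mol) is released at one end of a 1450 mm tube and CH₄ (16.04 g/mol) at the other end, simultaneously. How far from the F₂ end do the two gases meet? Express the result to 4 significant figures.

Graham's law gives d_F₂/d_CH₄ = rate_F₂/rate_CH₄ = √(M_CH₄/M_F₂) = √(16.04/38.00) = 0.6497.
With d_F₂ + d_CH₄ = 1450 mm, d_CH₄ = 1450/(1 + 0.6497) = 878.9 mm.
d_F₂ = 1450 − 878.9 = 571.1 mm.

571.1 mm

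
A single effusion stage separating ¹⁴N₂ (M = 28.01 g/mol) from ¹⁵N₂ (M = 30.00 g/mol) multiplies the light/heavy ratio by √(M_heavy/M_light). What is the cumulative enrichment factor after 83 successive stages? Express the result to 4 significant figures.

17.26

The single-stage factor is √(M_heavy/M_light), so 83 stages give [√(30.00/28.01)]^83 = (30.00/28.01)^(83/2).
= 1.07105^(83/2) = 17.26.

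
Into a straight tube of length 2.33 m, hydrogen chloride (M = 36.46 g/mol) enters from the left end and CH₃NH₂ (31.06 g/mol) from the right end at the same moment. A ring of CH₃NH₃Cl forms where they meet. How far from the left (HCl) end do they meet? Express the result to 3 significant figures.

1.12 m

Distances travelled in equal time are proportional to diffusion rates, so d_HCl/d_CH₃NH₂ = √(M_CH₃NH₂/M_HCl) = √(31.06/36.46) = 0.9230.
With d_HCl + d_CH₃NH₂ = 2.33 m, d_CH₃NH₂ = 2.33/(1 + 0.9230) = 1.212 m.
d_HCl = 2.33 − 1.212 = 1.12 m.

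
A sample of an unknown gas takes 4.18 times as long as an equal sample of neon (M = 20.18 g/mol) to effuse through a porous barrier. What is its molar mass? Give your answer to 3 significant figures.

Graham's law gives t_X/t_Ne = √(M_X/M_Ne).
4.18 = √(M_X/20.18)
M_X = 20.18 × 4.18² = 20.18 × 17.47 = 353 g/mol

353 g/mol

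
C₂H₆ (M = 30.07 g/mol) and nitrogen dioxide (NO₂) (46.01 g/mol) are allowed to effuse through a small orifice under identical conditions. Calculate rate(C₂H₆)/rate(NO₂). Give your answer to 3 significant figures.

1.24

By Graham's law, rate_C₂H₆/rate_NO₂ = √(M_NO₂/M_C₂H₆) = √(46.01/30.07) = √1.530 = 1.24.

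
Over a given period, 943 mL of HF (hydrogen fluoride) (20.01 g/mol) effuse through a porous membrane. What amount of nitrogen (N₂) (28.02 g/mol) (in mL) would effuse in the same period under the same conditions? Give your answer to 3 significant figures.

Using Graham's law: rate_N₂/rate_HF = √(M_HF/M_N₂) = √(20.01/28.02) = √0.7141 = 0.8451.
So the volume for N₂ is 943 × 0.8451 = 797 mL.

797 mL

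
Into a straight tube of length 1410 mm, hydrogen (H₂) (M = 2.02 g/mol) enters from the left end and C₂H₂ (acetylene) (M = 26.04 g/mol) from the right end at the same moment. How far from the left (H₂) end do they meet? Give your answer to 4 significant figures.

1103 mm

In equal time, each gas travels a distance ∝ its rate ∝ 1/√M, so d_H₂/d_C₂H₂ = √(M_C₂H₂/M_H₂) = √(26.04/2.02) = 3.590.
With d_H₂ + d_C₂H₂ = 1410 mm, d_C₂H₂ = 1410/(1 + 3.590) = 307.2 mm.
d_H₂ = 1410 − 307.2 = 1103 mm.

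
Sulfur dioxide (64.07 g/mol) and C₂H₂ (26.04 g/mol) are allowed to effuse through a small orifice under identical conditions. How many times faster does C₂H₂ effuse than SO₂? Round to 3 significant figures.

Using Graham's law: rate_C₂H₂/rate_SO₂ = √(M_SO₂/M_C₂H₂) = √(64.07/26.04) = √2.460 = 1.57.

1.57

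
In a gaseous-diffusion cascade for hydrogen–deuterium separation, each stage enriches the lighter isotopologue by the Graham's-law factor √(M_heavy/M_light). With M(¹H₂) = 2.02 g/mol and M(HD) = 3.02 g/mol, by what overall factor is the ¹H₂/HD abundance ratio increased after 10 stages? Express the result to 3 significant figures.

Overall factor = α^10 with α = √(3.02/2.02), i.e. (3.02/2.02)^(10/2).
= 1.49505^5 = 7.47.

7.47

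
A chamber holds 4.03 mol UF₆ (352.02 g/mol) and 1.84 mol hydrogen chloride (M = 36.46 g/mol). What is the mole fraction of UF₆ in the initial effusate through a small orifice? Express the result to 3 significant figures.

The effusion rate of species i is ∝ p_i/√M_i ∝ n_i/√M_i.
x_UF₆(eff) = (n_UF₆/√M_UF₆) / (n_UF₆/√M_UF₆ + n_HCl/√M_HCl)
= (4.03/√352.02) / (4.03/√352.02 + 1.84/√36.46) = 0.2148/(0.2148 + 0.3047) = 0.413.

0.413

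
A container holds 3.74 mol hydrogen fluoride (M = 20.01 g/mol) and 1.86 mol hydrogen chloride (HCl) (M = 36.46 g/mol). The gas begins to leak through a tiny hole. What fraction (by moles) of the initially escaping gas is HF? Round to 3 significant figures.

0.731

The effusion rate of species i is ∝ p_i/√M_i ∝ n_i/√M_i.
Mole fraction of HF in the effusate = (n_HF/√M_HF) / (n_HF/√M_HF + n_HCl/√M_HCl)
= (3.74/√20.01) / (3.74/√20.01 + 1.86/√36.46) = 0.8361/(0.8361 + 0.3080) = 0.731.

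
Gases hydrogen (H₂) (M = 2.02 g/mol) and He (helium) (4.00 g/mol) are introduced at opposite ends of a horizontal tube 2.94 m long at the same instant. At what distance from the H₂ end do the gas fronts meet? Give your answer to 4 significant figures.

1.719 m

Distances travelled in equal time are proportional to diffusion rates, so d_H₂/d_He = √(M_He/M_H₂) = √(4.00/2.02) = 1.407.
With d_H₂ + d_He = 2.94 m, d_He = 2.94/(1 + 1.407) = 1.221 m.
d_H₂ = 2.94 − 1.221 = 1.719 m.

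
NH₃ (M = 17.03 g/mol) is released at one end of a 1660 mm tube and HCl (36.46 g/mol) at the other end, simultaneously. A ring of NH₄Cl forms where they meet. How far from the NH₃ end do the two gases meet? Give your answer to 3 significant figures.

986 mm

The fronts meet when d_NH₃ + d_HCl = L with d_NH₃/d_HCl = √(M_HCl/M_NH₃) (Graham's law). Here √(M_HCl/M_NH₃) = √(36.46/17.03) = 1.463.
With d_NH₃ + d_HCl = 1660 mm, d_HCl = 1660/(1 + 1.463) = 673.9 mm.
d_NH₃ = 1660 − 673.9 = 986 mm.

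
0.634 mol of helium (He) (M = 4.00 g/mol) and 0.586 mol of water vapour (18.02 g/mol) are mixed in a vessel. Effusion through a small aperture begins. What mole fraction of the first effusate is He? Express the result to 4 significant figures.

0.6966

Each component's effusion rate ∝ (its partial pressure)·(1/√M) ∝ n_i/√M_i.
x_He(eff) = (n_He/√M_He) / (n_He/√M_He + n_H₂O/√M_H₂O)
= (0.634/√4.00) / (0.634/√4.00 + 0.586/√18.02) = 0.3170/(0.3170 + 0.1380) = 0.6966.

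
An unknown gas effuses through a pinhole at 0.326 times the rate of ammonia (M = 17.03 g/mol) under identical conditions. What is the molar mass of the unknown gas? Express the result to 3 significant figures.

160 g/mol

By Graham's law, rate_X/rate_NH₃ = √(M_NH₃/M_X).
0.326 = √(17.03/M_X)
M_X = 17.03 / 0.326² = 17.03 / 0.1063 = 160 g/mol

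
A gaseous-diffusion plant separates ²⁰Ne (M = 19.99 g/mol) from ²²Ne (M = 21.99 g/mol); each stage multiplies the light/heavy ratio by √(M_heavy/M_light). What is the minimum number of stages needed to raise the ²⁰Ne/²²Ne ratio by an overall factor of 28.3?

Per stage α = (21.99/19.99)^(1/2) = 1.10005^0.5, giving ln α = 0.04768.
Need α^N ≥ 28.3 ⇒ N ≥ ln(28.3) / ln α = 3.343 / 0.04768 = 70.11.
So at least 71 stages are needed.

71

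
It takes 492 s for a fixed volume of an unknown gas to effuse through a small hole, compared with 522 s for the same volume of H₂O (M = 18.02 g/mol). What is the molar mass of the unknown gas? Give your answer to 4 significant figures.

By Graham's law, t_X/t_H₂O = √(M_X/M_H₂O).
492/522 = 0.9425 = √(M_X/18.02)
M_X = 18.02 × 0.9425² = 18.02 × 0.8884 = 16.01 g/mol

16.01 g/mol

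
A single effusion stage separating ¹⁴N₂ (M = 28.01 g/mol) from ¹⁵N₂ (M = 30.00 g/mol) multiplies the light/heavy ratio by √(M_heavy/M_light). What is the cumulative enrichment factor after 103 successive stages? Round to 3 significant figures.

Overall factor = α^103 with α = √(30.00/28.01), i.e. (30.00/28.01)^(103/2).
= 1.07105^(103/2) = 34.3.

34.3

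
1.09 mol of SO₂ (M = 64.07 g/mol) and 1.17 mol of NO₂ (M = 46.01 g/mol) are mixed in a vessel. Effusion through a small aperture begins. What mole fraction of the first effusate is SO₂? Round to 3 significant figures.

The effusion rate of species i is ∝ p_i/√M_i ∝ n_i/√M_i.
Mole fraction of SO₂ in the effusate = (n_SO₂/√M_SO₂) / (n_SO₂/√M_SO₂ + n_NO₂/√M_NO₂)
= (1.09/√64.07) / (1.09/√64.07 + 1.17/√46.01) = 0.1362/(0.1362 + 0.1725) = 0.441.

0.441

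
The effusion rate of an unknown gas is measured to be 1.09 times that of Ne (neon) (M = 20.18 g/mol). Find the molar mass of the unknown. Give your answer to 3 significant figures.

17.0 g/mol

Using Graham's law: rate_X/rate_Ne = √(M_Ne/M_X).
1.09 = √(20.18/M_X)
M_X = 20.18 / 1.09² = 20.18 / 1.188 = 17.0 g/mol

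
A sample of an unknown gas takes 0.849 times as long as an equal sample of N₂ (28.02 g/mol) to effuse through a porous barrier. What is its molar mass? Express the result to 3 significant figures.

Graham's law gives t_X/t_N₂ = √(M_X/M_N₂).
0.849 = √(M_X/28.02)
M_X = 28.02 × 0.849² = 28.02 × 0.7208 = 20.2 g/mol

20.2 g/mol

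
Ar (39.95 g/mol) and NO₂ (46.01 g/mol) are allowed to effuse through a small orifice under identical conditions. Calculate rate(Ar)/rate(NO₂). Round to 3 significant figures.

1.07

By Graham's law, rate_Ar/rate_NO₂ = √(M_NO₂/M_Ar) = √(46.01/39.95) = √1.152 = 1.07.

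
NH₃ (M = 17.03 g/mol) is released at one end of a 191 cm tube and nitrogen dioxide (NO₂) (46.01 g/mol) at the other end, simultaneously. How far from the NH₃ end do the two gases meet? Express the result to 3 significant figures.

119 cm

Graham's law gives d_NH₃/d_NO₂ = rate_NH₃/rate_NO₂ = √(M_NO₂/M_NH₃) = √(46.01/17.03) = 1.644.
With d_NH₃ + d_NO₂ = 191 cm, d_NO₂ = 191/(1 + 1.644) = 72.25 cm.
d_NH₃ = 191 − 72.25 = 119 cm.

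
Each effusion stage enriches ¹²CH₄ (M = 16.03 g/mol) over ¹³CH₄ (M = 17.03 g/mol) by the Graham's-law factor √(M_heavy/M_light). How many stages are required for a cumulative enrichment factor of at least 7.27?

66

Single-stage factor α = √(17.03/16.03), so ln α = ½ ln(1.06238) = 0.03026.
Need α^N ≥ 7.27 ⇒ N ≥ ln(7.27) / ln α = 1.984 / 0.03026 = 65.56.
Minimum whole number of stages: N = 66.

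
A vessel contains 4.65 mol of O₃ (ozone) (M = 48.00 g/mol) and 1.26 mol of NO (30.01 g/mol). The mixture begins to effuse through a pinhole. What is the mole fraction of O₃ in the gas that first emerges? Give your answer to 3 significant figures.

Rate_i ∝ x_i/√M_i (Graham's law weighted by mole fraction), so the effusate composition follows n_i/√M_i.
So x_O₃ in the escaping gas = (n_O₃/√M_O₃) / Σ(n_i/√M_i)
= (4.65/√48.00) / (4.65/√48.00 + 1.26/√30.01) = 0.6712/(0.6712 + 0.2300) = 0.745.

0.745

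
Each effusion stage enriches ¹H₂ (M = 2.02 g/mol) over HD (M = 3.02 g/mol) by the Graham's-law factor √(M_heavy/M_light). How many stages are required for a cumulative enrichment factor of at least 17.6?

15

Per stage α = (3.02/2.02)^(1/2) = 1.49505^0.5, giving ln α = 0.2011.
Need α^N ≥ 17.6 ⇒ N ≥ ln(17.6) / ln α = 2.868 / 0.2011 = 14.26.
So at least 15 stages are needed.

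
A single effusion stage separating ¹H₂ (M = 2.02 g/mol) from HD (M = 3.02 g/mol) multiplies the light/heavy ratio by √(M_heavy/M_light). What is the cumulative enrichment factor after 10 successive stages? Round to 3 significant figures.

After 10 stages the ratio has grown by (√(3.02/2.02))^10 = (3.02/2.02)^(10/2).
= 1.49505^5 = 7.47.

7.47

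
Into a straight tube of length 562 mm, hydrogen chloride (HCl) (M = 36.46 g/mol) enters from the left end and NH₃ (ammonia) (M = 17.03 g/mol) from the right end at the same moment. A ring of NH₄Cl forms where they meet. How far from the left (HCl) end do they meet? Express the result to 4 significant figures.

Distances travelled in equal time are proportional to diffusion rates, so d_HCl/d_NH₃ = √(M_NH₃/M_HCl) = √(17.03/36.46) = 0.6834.
With d_HCl + d_NH₃ = 562 mm, d_NH₃ = 562/(1 + 0.6834) = 333.8 mm.
d_HCl = 562 − 333.8 = 228.2 mm.

228.2 mm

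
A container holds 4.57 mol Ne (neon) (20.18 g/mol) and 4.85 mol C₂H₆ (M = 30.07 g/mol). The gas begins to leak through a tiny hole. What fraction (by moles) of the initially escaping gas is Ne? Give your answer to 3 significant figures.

0.535

The effusion rate of species i is ∝ p_i/√M_i ∝ n_i/√M_i.
So x_Ne in the escaping gas = (n_Ne/√M_Ne) / Σ(n_i/√M_i)
= (4.57/√20.18) / (4.57/√20.18 + 4.85/√30.07) = 1.017/(1.017 + 0.8845) = 0.535.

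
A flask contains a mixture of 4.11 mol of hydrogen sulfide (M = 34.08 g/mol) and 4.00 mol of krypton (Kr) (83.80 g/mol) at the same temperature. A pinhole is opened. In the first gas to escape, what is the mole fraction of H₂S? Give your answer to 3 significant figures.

The effusion rate of species i is ∝ p_i/√M_i ∝ n_i/√M_i.
So x_H₂S in the escaping gas = (n_H₂S/√M_H₂S) / Σ(n_i/√M_i)
= (4.11/√34.08) / (4.11/√34.08 + 4.00/√83.80) = 0.7040/(0.7040 + 0.4370) = 0.617.

0.617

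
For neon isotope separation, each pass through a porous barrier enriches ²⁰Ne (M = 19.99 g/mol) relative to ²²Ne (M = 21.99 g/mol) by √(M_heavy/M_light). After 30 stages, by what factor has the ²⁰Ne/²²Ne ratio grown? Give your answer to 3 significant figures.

4.18

Overall factor = α^30 with α = √(21.99/19.99), i.e. (21.99/19.99)^(30/2).
= 1.10005^15 = 4.18.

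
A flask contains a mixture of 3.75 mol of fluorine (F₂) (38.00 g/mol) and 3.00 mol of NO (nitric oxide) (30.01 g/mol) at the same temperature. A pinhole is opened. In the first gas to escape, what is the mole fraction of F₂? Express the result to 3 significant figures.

0.526

Rate_i ∝ x_i/√M_i (Graham's law weighted by mole fraction), so the effusate composition follows n_i/√M_i.
x_F₂(eff) = (n_F₂/√M_F₂) / (n_F₂/√M_F₂ + n_NO/√M_NO)
= (3.75/√38.00) / (3.75/√38.00 + 3.00/√30.01) = 0.6083/(0.6083 + 0.5476) = 0.526.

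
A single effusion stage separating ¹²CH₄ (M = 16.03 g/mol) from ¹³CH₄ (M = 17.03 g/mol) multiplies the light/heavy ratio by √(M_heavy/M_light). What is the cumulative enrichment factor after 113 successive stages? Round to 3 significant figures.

The single-stage factor is √(M_heavy/M_light), so 113 stages give [√(17.03/16.03)]^113 = (17.03/16.03)^(113/2).
= 1.06238^(113/2) = 30.5.

30.5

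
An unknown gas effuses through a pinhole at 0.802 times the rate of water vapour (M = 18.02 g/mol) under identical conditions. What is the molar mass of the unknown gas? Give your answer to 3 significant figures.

Using Graham's law: rate_X/rate_H₂O = √(M_H₂O/M_X).
0.802 = √(18.02/M_X)
M_X = 18.02 / 0.802² = 18.02 / 0.6432 = 28.0 g/mol

28.0 g/mol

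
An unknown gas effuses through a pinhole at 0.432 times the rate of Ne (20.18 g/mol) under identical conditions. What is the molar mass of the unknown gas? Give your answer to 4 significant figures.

108.1 g/mol

By Graham's law, rate_X/rate_Ne = √(M_Ne/M_X).
0.432 = √(20.18/M_X)
M_X = 20.18 / 0.432² = 20.18 / 0.1866 = 108.1 g/mol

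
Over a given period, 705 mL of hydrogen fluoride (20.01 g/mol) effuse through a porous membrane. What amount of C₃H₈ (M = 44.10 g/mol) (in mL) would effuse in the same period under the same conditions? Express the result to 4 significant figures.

474.9 mL

Since effusion rate ∝ 1/√M, rate_C₃H₈/rate_HF = √(M_HF/M_C₃H₈) = √(20.01/44.10) = √0.4537 = 0.6736.
So the volume for C₃H₈ is 705 × 0.6736 = 474.9 mL.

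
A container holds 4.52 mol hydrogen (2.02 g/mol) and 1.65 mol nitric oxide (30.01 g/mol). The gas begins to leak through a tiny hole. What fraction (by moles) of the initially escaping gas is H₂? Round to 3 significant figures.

0.913

Rate_i ∝ x_i/√M_i (Graham's law weighted by mole fraction), so the effusate composition follows n_i/√M_i.
Mole fraction of H₂ in the effusate = (n_H₂/√M_H₂) / (n_H₂/√M_H₂ + n_NO/√M_NO)
= (4.52/√2.02) / (4.52/√2.02 + 1.65/√30.01) = 3.180/(3.180 + 0.3012) = 0.913.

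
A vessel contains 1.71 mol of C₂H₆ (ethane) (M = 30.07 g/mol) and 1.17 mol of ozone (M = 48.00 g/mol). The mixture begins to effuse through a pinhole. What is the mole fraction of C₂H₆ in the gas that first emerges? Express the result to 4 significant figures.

0.6487

Rate_i ∝ x_i/√M_i (Graham's law weighted by mole fraction), so the effusate composition follows n_i/√M_i.
Mole fraction of C₂H₆ in the effusate = (n_C₂H₆/√M_C₂H₆) / (n_C₂H₆/√M_C₂H₆ + n_O₃/√M_O₃)
= (1.71/√30.07) / (1.71/√30.07 + 1.17/√48.00) = 0.3118/(0.3118 + 0.1689) = 0.6487.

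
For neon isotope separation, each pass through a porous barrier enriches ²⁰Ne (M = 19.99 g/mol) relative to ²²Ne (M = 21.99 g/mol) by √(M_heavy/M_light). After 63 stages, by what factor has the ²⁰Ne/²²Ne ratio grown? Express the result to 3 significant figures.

20.2

After 63 stages the ratio has grown by (√(21.99/19.99))^63 = (21.99/19.99)^(63/2).
= 1.10005^(63/2) = 20.2.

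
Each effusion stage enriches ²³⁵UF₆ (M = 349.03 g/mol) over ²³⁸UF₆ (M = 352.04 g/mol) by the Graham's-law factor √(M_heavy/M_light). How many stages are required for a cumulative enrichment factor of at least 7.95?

With α = √(352.04/349.03) per stage, ln α = ½ ln(1.00862) = 0.004293.
Need α^N ≥ 7.95 ⇒ N ≥ ln(7.95) / ln α = 2.073 / 0.004293 = 482.87.
Minimum whole number of stages: N = 483.

483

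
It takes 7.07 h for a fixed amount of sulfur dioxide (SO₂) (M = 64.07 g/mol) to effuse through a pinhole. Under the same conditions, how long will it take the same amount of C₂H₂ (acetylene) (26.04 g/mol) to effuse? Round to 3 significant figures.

From Graham's law, t_C₂H₂/t_SO₂ = √(M_C₂H₂/M_SO₂) = √(26.04/64.07) = √0.4064 = 0.6375.
So the time for C₂H₂ is 7.07 × 0.6375 = 4.51 h.

4.51 h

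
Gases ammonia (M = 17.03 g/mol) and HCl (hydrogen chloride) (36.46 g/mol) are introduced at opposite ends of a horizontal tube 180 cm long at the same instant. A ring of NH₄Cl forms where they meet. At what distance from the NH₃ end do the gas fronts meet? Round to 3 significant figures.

107 cm

Distances travelled in equal time are proportional to diffusion rates, so d_NH₃/d_HCl = √(M_HCl/M_NH₃) = √(36.46/17.03) = 1.463.
With d_NH₃ + d_HCl = 180 cm, d_HCl = 180/(1 + 1.463) = 73.08 cm.
d_NH₃ = 180 − 73.08 = 107 cm.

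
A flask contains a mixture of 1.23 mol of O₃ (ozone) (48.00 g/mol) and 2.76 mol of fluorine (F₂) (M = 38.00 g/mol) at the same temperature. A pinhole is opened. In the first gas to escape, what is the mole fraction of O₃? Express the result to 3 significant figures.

0.284

The effusion rate of species i is ∝ p_i/√M_i ∝ n_i/√M_i.
So x_O₃ in the escaping gas = (n_O₃/√M_O₃) / Σ(n_i/√M_i)
= (1.23/√48.00) / (1.23/√48.00 + 2.76/√38.00) = 0.1775/(0.1775 + 0.4477) = 0.284.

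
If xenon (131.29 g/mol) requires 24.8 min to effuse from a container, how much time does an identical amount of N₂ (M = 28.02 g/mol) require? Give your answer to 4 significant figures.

By Graham's law, t_N₂/t_Xe = √(M_N₂/M_Xe) = √(28.02/131.29) = √0.2134 = 0.4620.
So the time for N₂ is 24.8 × 0.4620 = 11.46 min.

11.46 min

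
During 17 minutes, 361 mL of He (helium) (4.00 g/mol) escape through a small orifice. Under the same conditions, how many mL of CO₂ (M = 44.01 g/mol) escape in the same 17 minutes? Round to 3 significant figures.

Since effusion rate ∝ 1/√M, rate_CO₂/rate_He = √(M_He/M_CO₂) = √(4.00/44.01) = √0.09089 = 0.3015.
So the volume for CO₂ is 361 × 0.3015 = 109 mL.

109 mL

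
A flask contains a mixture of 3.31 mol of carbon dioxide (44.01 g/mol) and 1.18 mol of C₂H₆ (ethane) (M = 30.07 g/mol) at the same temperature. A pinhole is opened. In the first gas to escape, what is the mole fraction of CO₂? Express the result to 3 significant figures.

The effusion rate of species i is ∝ p_i/√M_i ∝ n_i/√M_i.
So x_CO₂ in the escaping gas = (n_CO₂/√M_CO₂) / Σ(n_i/√M_i)
= (3.31/√44.01) / (3.31/√44.01 + 1.18/√30.07) = 0.4989/(0.4989 + 0.2152) = 0.699.

0.699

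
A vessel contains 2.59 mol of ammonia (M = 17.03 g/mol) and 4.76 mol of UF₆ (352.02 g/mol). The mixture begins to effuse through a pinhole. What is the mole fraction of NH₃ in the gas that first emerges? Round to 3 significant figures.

The effusion rate of species i is ∝ p_i/√M_i ∝ n_i/√M_i.
So x_NH₃ in the escaping gas = (n_NH₃/√M_NH₃) / Σ(n_i/√M_i)
= (2.59/√17.03) / (2.59/√17.03 + 4.76/√352.02) = 0.6276/(0.6276 + 0.2537) = 0.712.

0.712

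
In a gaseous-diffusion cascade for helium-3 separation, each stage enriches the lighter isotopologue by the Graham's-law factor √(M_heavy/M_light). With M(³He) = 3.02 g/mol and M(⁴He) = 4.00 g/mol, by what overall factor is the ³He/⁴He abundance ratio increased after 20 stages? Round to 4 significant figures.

16.62

Each stage multiplies the ratio by α = √(4.00/3.02), so after 20 stages the overall factor is α^20 = (4.00/3.02)^(20/2).
= 1.32450^10 = 16.62.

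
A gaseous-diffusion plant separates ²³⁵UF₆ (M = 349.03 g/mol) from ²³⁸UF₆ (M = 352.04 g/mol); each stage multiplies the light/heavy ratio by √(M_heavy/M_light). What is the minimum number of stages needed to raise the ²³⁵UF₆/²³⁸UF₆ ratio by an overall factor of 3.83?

313

With α = √(352.04/349.03) per stage, ln α = ½ ln(1.00862) = 0.004293.
Need α^N ≥ 3.83 ⇒ N ≥ ln(3.83) / ln α = 1.343 / 0.004293 = 312.77.
So at least 313 stages are needed.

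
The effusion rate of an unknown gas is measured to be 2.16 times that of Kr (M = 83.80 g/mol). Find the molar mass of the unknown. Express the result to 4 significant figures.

17.96 g/mol

Graham's law gives rate_X/rate_Kr = √(M_Kr/M_X).
2.16 = √(83.80/M_X)
M_X = 83.80 / 2.16² = 83.80 / 4.666 = 17.96 g/mol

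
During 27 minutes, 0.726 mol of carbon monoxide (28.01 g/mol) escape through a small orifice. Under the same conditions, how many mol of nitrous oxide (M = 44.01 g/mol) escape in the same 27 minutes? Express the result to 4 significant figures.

0.5792 mol

Using Graham's law: rate_N₂O/rate_CO = √(M_CO/M_N₂O) = √(28.01/44.01) = √0.6364 = 0.7978.
So the amount for N₂O is 0.726 × 0.7978 = 0.5792 mol.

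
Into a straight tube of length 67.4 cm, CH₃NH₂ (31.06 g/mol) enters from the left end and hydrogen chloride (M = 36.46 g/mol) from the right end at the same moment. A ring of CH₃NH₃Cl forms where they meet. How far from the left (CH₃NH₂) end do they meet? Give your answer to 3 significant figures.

Distances travelled in equal time are proportional to diffusion rates, so d_CH₃NH₂/d_HCl = √(M_HCl/M_CH₃NH₂) = √(36.46/31.06) = 1.083.
With d_CH₃NH₂ + d_HCl = 67.4 cm, d_HCl = 67.4/(1 + 1.083) = 32.35 cm.
d_CH₃NH₂ = 67.4 − 32.35 = 35.0 cm.

35.0 cm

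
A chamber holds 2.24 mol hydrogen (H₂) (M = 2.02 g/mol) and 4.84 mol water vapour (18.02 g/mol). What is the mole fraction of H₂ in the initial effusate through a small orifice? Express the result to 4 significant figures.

The effusion rate of species i is ∝ p_i/√M_i ∝ n_i/√M_i.
So x_H₂ in the escaping gas = (n_H₂/√M_H₂) / Σ(n_i/√M_i)
= (2.24/√2.02) / (2.24/√2.02 + 4.84/√18.02) = 1.576/(1.576 + 1.140) = 0.5802.

0.5802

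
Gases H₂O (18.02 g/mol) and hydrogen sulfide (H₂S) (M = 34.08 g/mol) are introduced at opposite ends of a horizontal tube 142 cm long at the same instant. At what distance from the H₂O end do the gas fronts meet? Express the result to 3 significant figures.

82.2 cm

In equal time, each gas travels a distance ∝ its rate ∝ 1/√M, so d_H₂O/d_H₂S = √(M_H₂S/M_H₂O) = √(34.08/18.02) = 1.375.
With d_H₂O + d_H₂S = 142 cm, d_H₂S = 142/(1 + 1.375) = 59.78 cm.
d_H₂O = 142 − 59.78 = 82.2 cm.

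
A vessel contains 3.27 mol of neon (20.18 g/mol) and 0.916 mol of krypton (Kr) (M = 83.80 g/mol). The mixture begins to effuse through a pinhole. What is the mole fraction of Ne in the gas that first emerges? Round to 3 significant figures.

Rate_i ∝ x_i/√M_i (Graham's law weighted by mole fraction), so the effusate composition follows n_i/√M_i.
So x_Ne in the escaping gas = (n_Ne/√M_Ne) / Σ(n_i/√M_i)
= (3.27/√20.18) / (3.27/√20.18 + 0.916/√83.80) = 0.7279/(0.7279 + 0.1001) = 0.879.

0.879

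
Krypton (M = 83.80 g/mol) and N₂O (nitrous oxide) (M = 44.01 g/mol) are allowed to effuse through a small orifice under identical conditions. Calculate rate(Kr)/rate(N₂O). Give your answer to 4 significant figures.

Since effusion rate ∝ 1/√M, rate_Kr/rate_N₂O = √(M_N₂O/M_Kr) = √(44.01/83.80) = √0.5252 = 0.7247.

0.7247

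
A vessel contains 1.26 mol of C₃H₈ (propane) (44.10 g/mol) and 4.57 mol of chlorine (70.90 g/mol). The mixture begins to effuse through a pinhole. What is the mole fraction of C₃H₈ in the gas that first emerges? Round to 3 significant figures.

Rate_i ∝ x_i/√M_i (Graham's law weighted by mole fraction), so the effusate composition follows n_i/√M_i.
x_C₃H₈(eff) = (n_C₃H₈/√M_C₃H₈) / (n_C₃H₈/√M_C₃H₈ + n_Cl₂/√M_Cl₂)
= (1.26/√44.10) / (1.26/√44.10 + 4.57/√70.90) = 0.1897/(0.1897 + 0.5427) = 0.259.

0.259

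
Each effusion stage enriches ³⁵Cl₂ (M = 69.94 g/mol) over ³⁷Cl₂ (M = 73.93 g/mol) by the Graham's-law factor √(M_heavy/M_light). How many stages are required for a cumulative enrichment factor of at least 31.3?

125

Single-stage factor α = √(73.93/69.94), so ln α = ½ ln(1.05705) = 0.02774.
Need α^N ≥ 31.3 ⇒ N ≥ ln(31.3) / ln α = 3.444 / 0.02774 = 124.14.
Minimum whole number of stages: N = 125.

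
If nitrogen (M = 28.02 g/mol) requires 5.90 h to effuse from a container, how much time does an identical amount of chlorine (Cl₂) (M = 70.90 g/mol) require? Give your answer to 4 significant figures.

9.385 h

Since effusion rate ∝ 1/√M, t_Cl₂/t_N₂ = √(M_Cl₂/M_N₂) = √(70.90/28.02) = √2.530 = 1.591.
So the time for Cl₂ is 5.90 × 1.591 = 9.385 h.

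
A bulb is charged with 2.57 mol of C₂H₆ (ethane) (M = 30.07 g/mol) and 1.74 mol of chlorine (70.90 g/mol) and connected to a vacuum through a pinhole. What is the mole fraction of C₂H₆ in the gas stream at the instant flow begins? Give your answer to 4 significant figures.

0.6940

Each component's effusion rate ∝ (its partial pressure)·(1/√M) ∝ n_i/√M_i.
Mole fraction of C₂H₆ in the effusate = (n_C₂H₆/√M_C₂H₆) / (n_C₂H₆/√M_C₂H₆ + n_Cl₂/√M_Cl₂)
= (2.57/√30.07) / (2.57/√30.07 + 1.74/√70.90) = 0.4687/(0.4687 + 0.2066) = 0.6940.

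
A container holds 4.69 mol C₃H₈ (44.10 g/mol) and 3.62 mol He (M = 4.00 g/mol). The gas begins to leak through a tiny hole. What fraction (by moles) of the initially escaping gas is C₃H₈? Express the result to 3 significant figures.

0.281

The effusion rate of species i is ∝ p_i/√M_i ∝ n_i/√M_i.
Mole fraction of C₃H₈ in the effusate = (n_C₃H₈/√M_C₃H₈) / (n_C₃H₈/√M_C₃H₈ + n_He/√M_He)
= (4.69/√44.10) / (4.69/√44.10 + 3.62/√4.00) = 0.7062/(0.7062 + 1.810) = 0.281.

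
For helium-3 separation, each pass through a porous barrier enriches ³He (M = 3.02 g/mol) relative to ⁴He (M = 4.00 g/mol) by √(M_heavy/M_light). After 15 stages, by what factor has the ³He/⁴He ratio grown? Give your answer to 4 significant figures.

8.230

Each stage multiplies the ratio by α = √(4.00/3.02), so after 15 stages the overall factor is α^15 = (4.00/3.02)^(15/2).
= 1.32450^(15/2) = 8.230.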